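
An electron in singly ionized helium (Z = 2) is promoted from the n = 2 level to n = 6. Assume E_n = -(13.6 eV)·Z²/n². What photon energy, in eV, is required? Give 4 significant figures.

12.09 eV

The Bohr energies scale as Z², so for Z = 2: E_n = −54.40/n² eV.
E_6 = −54.40/36 = −1.511 eV and E_2 = −54.40/4 = −13.60 eV.
The photon energy is |E_6 − E_2| = 12.09 eV.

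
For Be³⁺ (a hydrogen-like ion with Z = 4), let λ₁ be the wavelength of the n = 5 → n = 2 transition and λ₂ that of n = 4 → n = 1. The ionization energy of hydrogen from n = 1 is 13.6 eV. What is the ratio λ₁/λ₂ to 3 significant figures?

λ ∝ 1/ΔE ∝ 1/(1/n_f² − 1/n_i²), and the Z² and hc factors cancel in the ratio.
λ₁/λ₂ = (1/1² − 1/4²)/(1/2² − 1/5²) = 0.9375/0.2100 = 4.46.

4.46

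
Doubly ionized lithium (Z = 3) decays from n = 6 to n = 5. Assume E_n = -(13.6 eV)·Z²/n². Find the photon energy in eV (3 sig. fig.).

The Bohr energies scale as Z², so for Z = 3: E_n = −122.4/n² eV.
E_6 = −122.4/36 = −3.400 eV and E_5 = −122.4/25 = −4.896 eV.
The photon energy is |E_6 − E_5| = 1.50 eV.

1.50 eV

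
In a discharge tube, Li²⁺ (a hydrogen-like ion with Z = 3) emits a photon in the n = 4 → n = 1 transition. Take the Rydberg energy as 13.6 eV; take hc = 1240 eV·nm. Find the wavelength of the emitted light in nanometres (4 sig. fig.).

10.81 nm

For Z = 3 the level energies scale as Z², so the effective Rydberg energy is 13.6 × 9 = 122.4 eV.
ΔE = 122.4 × (1/1² − 1/4²) = 122.4 × 0.9375 = 114.8 eV.
λ = hc/ΔE = 1240 / 114.8 = 10.81 nm.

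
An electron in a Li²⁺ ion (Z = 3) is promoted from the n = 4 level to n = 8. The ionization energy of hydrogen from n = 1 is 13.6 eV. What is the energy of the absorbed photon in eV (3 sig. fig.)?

5.74 eV

The Bohr energies scale as Z², so for Z = 3: E_n = −122.4/n² eV.
E_8 = −122.4/64 = −1.913 eV and E_4 = −122.4/16 = −7.650 eV.
The photon energy is |E_8 − E_4| = 5.74 eV.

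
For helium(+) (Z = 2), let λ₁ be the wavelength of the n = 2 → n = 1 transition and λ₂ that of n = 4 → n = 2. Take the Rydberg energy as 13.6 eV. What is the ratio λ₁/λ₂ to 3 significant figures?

0.250

λ ∝ 1/ΔE ∝ 1/(1/n_f² − 1/n_i²), and the Z² and hc factors cancel in the ratio.
λ₁/λ₂ = (1/2² − 1/4²)/(1/1² − 1/2²) = 0.1875/0.7500 = 0.250.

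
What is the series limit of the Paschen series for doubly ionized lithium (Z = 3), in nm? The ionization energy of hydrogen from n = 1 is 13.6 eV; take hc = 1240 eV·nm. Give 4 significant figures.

The Paschen series has lower level n_f = 3; the series limit corresponds to n_i → ∞.
ΔE_max = 13.6 × 9 / 3² = 13.60 eV.
λ_min = 1240 / 13.60 = 91.18 nm.

91.18 nm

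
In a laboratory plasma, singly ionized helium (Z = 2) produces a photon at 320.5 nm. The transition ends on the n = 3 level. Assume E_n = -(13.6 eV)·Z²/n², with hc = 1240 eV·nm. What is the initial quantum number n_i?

The photon energy is ΔE = hc/λ = 1240 / 320.5 = 3.869 eV.
With Z = 2, ΔE = 54.40 × (1/n_f² − 1/n_i²), so 1/n_f² − 1/n_i² = 0.07112.
With n_f = 3: 1/n_i² = 1/9 − 0.07112 = 0.03999, so n_i ≈ 5.00.

n_i = 5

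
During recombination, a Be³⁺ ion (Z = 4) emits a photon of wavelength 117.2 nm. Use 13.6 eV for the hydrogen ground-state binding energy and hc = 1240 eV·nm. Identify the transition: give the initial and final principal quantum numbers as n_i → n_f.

n_i = 4, n_f = 3

The photon energy is ΔE = hc/λ = 1240 / 117.2 = 10.58 eV.
With Z = 4, ΔE = 217.6 × (1/n_f² − 1/n_i²), so 1/n_f² − 1/n_i² = 0.04862.
Trying n_f = 3 gives 1/n_i² = 0.06249, i.e. n_i ≈ 4; this pair matches.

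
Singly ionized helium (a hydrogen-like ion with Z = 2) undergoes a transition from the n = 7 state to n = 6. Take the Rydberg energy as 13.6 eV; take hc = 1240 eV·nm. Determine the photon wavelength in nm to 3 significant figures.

For Z = 2 the level energies scale as Z², so the effective Rydberg energy is 13.6 × 4 = 54.40 eV.
ΔE = 54.40 × (1/6² − 1/7²) = 54.40 × 0.007370 = 0.4009 eV.
λ = hc/ΔE = 1240 / 0.4009 = 3090 nm.

3090 nm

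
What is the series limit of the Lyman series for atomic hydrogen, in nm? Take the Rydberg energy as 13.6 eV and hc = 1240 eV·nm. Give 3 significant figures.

The Lyman series has lower level n_f = 1; the series limit corresponds to n_i → ∞.
ΔE_max = 13.6 × 1 / 1² = 13.60 eV.
λ_min = 1240 / 13.60 = 91.2 nm.

91.2 nm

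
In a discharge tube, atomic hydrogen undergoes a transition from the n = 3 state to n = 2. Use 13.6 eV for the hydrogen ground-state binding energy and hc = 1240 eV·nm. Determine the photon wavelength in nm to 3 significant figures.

ΔE = 13.60 × (1/2² − 1/3²) = 13.60 × 0.1389 = 1.889 eV.
λ = hc/ΔE = 1240 / 1.889 = 656 nm.
This line belongs to the Balmer series.

656 nm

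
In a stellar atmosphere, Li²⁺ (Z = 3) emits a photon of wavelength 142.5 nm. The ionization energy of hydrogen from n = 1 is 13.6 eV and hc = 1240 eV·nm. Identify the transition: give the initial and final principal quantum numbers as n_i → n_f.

The photon energy is ΔE = hc/λ = 1240 / 142.5 = 8.702 eV.
With Z = 3, ΔE = 122.4 × (1/n_f² − 1/n_i²), so 1/n_f² − 1/n_i² = 0.07109.
Trying n_f = 3 gives 1/n_i² = 0.04002, i.e. n_i ≈ 5; this pair matches.

n_i = 5, n_f = 3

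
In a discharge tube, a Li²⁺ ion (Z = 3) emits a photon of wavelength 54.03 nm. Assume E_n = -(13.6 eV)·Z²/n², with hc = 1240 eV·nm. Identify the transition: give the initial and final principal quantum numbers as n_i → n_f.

The photon energy is ΔE = hc/λ = 1240 / 54.03 = 22.95 eV.
With Z = 3, ΔE = 122.4 × (1/n_f² − 1/n_i²), so 1/n_f² − 1/n_i² = 0.1875.
Trying n_f = 2 gives 1/n_i² = 0.06250, i.e. n_i ≈ 4; this pair matches.

n_i = 4, n_f = 2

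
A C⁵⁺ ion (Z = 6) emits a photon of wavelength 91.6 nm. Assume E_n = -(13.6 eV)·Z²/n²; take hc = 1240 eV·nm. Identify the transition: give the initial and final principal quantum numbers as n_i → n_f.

n_i = 9, n_f = 5

The photon energy is ΔE = hc/λ = 1240 / 91.6 = 13.54 eV.
With Z = 6, ΔE = 489.6 × (1/n_f² − 1/n_i²), so 1/n_f² − 1/n_i² = 0.02765.
Trying n_f = 5 gives 1/n_i² = 0.01235, i.e. n_i ≈ 9; this pair matches.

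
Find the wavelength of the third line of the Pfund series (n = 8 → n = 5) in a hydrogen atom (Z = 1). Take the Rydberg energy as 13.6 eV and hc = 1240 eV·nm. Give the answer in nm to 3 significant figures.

3740 nm

The Pfund series terminates on n_f = 5; the third line has n_i = 5+3 = 8.
ΔE = 13.60 × (1/5² − 1/8²) = 0.3315 eV.
λ = 1240 / 0.3315 = 3740 nm.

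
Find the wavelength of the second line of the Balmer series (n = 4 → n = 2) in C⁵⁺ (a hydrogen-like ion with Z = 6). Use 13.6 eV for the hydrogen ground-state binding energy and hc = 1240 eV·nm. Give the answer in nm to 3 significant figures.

13.5 nm

The Balmer series terminates on n_f = 2; the second line has n_i = 2+2 = 4.
ΔE = 489.6 × (1/2² − 1/4²) = 91.80 eV.
λ = 1240 / 91.80 = 13.5 nm.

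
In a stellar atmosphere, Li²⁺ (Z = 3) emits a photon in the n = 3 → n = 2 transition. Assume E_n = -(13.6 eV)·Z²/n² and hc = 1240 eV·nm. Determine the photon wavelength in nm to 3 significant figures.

For Z = 3 the level energies scale as Z², so the effective Rydberg energy is 13.6 × 9 = 122.4 eV.
ΔE = 122.4 × (1/2² − 1/3²) = 122.4 × 0.1389 = 17.00 eV.
λ = hc/ΔE = 1240 / 17.00 = 72.9 nm.

72.9 nm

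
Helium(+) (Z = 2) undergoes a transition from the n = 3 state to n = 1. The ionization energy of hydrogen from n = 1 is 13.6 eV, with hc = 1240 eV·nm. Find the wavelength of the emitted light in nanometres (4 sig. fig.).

25.64 nm

For Z = 2 the level energies scale as Z², so the effective Rydberg energy is 13.6 × 4 = 54.40 eV.
ΔE = 54.40 × (1/1² − 1/3²) = 54.40 × 0.8889 = 48.36 eV.
λ = hc/ΔE = 1240 / 48.36 = 25.64 nm.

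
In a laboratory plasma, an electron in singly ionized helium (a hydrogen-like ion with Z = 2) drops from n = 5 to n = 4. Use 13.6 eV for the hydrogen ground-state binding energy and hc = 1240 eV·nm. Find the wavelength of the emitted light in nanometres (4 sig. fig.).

1013 nm

For Z = 2 the level energies scale as Z², so the effective Rydberg energy is 13.6 × 4 = 54.40 eV.
ΔE = 54.40 × (1/4² − 1/5²) = 54.40 × 0.02250 = 1.224 eV.
λ = hc/ΔE = 1240 / 1.224 = 1013 nm.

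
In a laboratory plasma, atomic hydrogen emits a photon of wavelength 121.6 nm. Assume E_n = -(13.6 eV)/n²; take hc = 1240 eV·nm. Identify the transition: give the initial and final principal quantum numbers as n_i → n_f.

The photon energy is ΔE = hc/λ = 1240 / 121.6 = 10.20 eV.
With Z = 1, ΔE = 13.60 × (1/n_f² − 1/n_i²), so 1/n_f² − 1/n_i² = 0.7498.
Trying n_f = 1 gives 1/n_i² = 0.2502, i.e. n_i ≈ 2; this pair matches.

n_i = 2, n_f = 1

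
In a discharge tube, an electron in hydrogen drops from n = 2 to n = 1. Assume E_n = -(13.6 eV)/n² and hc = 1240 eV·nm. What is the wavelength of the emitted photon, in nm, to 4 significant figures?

121.6 nm

ΔE = 13.60 × (1/1² − 1/2²) = 13.60 × 0.7500 = 10.20 eV.
λ = hc/ΔE = 1240 / 10.20 = 121.6 nm.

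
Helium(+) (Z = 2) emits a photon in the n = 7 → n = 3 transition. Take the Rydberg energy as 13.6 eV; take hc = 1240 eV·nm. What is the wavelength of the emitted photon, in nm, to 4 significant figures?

For Z = 2 the level energies scale as Z², so the effective Rydberg energy is 13.6 × 4 = 54.40 eV.
ΔE = 54.40 × (1/3² − 1/7²) = 54.40 × 0.09070 = 4.934 eV.
λ = hc/ΔE = 1240 / 4.934 = 251.3 nm.

251.3 nm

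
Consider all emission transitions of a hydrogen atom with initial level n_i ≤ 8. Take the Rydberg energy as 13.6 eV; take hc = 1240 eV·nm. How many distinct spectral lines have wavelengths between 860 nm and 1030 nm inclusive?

2

Enumerate all n_i → n_f pairs with 1 ≤ n_f < n_i ≤ 8 and compute λ = 1240 / [13.6·1·(1/n_f² − 1/n_i²)].
Lines falling in [860, 1030] nm: 8→3 (954.9 nm), 7→3 (1005 nm).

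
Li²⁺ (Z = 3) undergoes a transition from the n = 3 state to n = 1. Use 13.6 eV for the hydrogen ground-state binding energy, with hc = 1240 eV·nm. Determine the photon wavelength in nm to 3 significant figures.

11.4 nm

For Z = 3 the level energies scale as Z², so the effective Rydberg energy is 13.6 × 9 = 122.4 eV.
ΔE = 122.4 × (1/1² − 1/3²) = 122.4 × 0.8889 = 108.8 eV.
λ = hc/ΔE = 1240 / 108.8 = 11.4 nm.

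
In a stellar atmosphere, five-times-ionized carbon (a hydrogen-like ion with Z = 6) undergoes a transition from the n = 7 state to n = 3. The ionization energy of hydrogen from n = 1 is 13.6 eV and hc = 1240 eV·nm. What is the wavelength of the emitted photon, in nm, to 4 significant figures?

27.92 nm

For Z = 6 the level energies scale as Z², so the effective Rydberg energy is 13.6 × 36 = 489.6 eV.
ΔE = 489.6 × (1/3² − 1/7²) = 489.6 × 0.09070 = 44.41 eV.
λ = hc/ΔE = 1240 / 44.41 = 27.92 nm.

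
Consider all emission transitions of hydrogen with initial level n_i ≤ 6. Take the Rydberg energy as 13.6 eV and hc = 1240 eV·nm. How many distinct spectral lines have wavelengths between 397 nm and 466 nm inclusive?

Enumerate all n_i → n_f pairs with 1 ≤ n_f < n_i ≤ 6 and compute λ = 1240 / [13.6·1·(1/n_f² − 1/n_i²)].
Lines falling in [397, 466] nm: 6→2 (410.3 nm), 5→2 (434.2 nm).

2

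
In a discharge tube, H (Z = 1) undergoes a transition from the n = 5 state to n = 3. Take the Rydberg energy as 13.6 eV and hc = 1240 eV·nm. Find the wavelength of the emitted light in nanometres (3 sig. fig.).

ΔE = 13.60 × (1/3² − 1/5²) = 13.60 × 0.07111 = 0.9671 eV.
λ = hc/ΔE = 1240 / 0.9671 = 1280 nm.

1280 nm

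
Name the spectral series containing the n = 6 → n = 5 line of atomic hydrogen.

The series is set by the lower level: n_f = 5 is the Pfund series.

Pfund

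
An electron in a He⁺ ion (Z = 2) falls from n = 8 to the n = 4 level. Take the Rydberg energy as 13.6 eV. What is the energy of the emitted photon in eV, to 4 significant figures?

2.550 eV

The Bohr energies scale as Z², so for Z = 2: E_n = −54.40/n² eV.
E_8 = −54.40/64 = −0.8500 eV and E_4 = −54.40/16 = −3.400 eV.
The photon energy is |E_8 − E_4| = 2.550 eV.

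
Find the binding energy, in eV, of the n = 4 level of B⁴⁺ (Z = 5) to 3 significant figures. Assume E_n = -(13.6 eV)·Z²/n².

E_n = −13.6 Z²/n² = −340.0/n² eV for Z = 5.
E_4 = −340.0/16 = −21.3 eV, so ionization (to E = 0) requires 21.3 eV.

21.3 eV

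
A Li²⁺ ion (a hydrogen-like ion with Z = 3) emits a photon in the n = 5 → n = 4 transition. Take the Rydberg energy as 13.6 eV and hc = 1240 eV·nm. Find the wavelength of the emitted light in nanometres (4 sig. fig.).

For Z = 3 the level energies scale as Z², so the effective Rydberg energy is 13.6 × 9 = 122.4 eV.
ΔE = 122.4 × (1/4² − 1/5²) = 122.4 × 0.02250 = 2.754 eV.
λ = hc/ΔE = 1240 / 2.754 = 450.3 nm.

450.3 nm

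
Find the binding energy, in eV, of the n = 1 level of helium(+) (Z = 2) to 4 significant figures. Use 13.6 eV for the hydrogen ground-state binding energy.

54.40 eV

E_n = −13.6 Z²/n² = −54.40/n² eV for Z = 2.
E_1 = −54.40/1 = −54.40 eV, so ionization (to E = 0) requires 54.40 eV.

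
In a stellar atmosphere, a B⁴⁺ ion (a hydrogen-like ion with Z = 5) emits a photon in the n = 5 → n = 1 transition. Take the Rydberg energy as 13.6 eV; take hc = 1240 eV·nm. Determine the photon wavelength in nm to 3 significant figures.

3.80 nm

For Z = 5 the level energies scale as Z², so the effective Rydberg energy is 13.6 × 25 = 340.0 eV.
ΔE = 340.0 × (1/1² − 1/5²) = 340.0 × 0.9600 = 326.4 eV.
λ = hc/ΔE = 1240 / 326.4 = 3.80 nm.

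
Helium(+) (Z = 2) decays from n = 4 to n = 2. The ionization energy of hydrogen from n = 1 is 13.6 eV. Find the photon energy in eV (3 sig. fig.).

10.2 eV

The Bohr energies scale as Z², so for Z = 2: E_n = −54.40/n² eV.
E_4 = −54.40/16 = −3.400 eV and E_2 = −54.40/4 = −13.60 eV.
The photon energy is |E_4 − E_2| = 10.2 eV.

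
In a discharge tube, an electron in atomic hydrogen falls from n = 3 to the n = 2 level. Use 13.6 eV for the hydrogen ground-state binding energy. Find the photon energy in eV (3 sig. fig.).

1.89 eV

E_3 = −13.60/9 = −1.511 eV and E_2 = −13.60/4 = −3.400 eV.
The photon energy is |E_3 − E_2| = 1.89 eV.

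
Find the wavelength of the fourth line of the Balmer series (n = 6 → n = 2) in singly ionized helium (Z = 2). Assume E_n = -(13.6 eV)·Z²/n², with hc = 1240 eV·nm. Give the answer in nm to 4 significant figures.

102.6 nm

The Balmer series terminates on n_f = 2; the fourth line has n_i = 2+4 = 6.
ΔE = 54.40 × (1/2² − 1/6²) = 12.09 eV.
λ = 1240 / 12.09 = 102.6 nm.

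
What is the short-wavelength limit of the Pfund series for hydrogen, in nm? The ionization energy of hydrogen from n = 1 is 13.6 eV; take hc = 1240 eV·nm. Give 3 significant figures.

2280 nm

The Pfund series has lower level n_f = 5; the series limit corresponds to n_i → ∞.
ΔE_max = 13.6 × 1 / 5² = 0.5440 eV.
λ_min = 1240 / 0.5440 = 2280 nm.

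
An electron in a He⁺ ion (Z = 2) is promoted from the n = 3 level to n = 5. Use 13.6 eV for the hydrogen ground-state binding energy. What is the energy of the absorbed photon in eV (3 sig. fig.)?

3.87 eV

The Bohr energies scale as Z², so for Z = 2: E_n = −54.40/n² eV.
E_5 = −54.40/25 = −2.176 eV and E_3 = −54.40/9 = −6.044 eV.
The photon energy is |E_5 − E_3| = 3.87 eV.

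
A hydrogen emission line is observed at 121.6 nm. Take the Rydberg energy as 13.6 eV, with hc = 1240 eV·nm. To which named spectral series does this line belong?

Lyman

ΔE = 1240/121.6 = 10.20 eV.
This matches 13.6 × (1/1² − 1/2²), so n_f = 1: the Lyman series.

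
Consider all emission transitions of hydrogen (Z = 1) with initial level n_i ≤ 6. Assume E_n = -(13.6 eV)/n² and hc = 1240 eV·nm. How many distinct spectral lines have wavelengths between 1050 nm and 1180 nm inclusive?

Enumerate all n_i → n_f pairs with 1 ≤ n_f < n_i ≤ 6 and compute λ = 1240 / [13.6·1·(1/n_f² − 1/n_i²)].
Lines falling in [1050, 1180] nm: 6→3 (1094 nm).

1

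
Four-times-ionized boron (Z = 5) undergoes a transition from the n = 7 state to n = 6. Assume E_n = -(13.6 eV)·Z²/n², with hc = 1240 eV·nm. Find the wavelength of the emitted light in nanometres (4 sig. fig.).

494.9 nm

For Z = 5 the level energies scale as Z², so the effective Rydberg energy is 13.6 × 25 = 340.0 eV.
ΔE = 340.0 × (1/6² − 1/7²) = 340.0 × 0.007370 = 2.506 eV.
λ = hc/ΔE = 1240 / 2.506 = 494.9 nm.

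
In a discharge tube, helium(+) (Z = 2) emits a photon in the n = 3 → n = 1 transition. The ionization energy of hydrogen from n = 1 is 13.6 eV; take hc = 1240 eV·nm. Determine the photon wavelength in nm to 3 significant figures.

25.6 nm

For Z = 2 the level energies scale as Z², so the effective Rydberg energy is 13.6 × 4 = 54.40 eV.
ΔE = 54.40 × (1/1² − 1/3²) = 54.40 × 0.8889 = 48.36 eV.
λ = hc/ΔE = 1240 / 48.36 = 25.6 nm.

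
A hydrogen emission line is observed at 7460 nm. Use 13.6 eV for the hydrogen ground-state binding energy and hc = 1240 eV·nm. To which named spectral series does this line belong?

Pfund

ΔE = 1240/7460 = 0.1662 eV.
This matches 13.6 × (1/5² − 1/6²), so n_f = 5: the Pfund series.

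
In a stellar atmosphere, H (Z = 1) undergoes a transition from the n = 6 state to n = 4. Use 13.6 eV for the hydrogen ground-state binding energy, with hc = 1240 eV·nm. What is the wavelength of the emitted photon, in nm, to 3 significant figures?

ΔE = 13.60 × (1/4² − 1/6²) = 13.60 × 0.03472 = 0.4722 eV.
λ = hc/ΔE = 1240 / 0.4722 = 2630 nm.
This line belongs to the Brackett series.

2630 nm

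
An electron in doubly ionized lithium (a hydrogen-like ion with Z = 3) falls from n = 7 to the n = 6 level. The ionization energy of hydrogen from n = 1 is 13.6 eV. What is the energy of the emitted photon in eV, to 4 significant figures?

The Bohr energies scale as Z², so for Z = 3: E_n = −122.4/n² eV.
E_7 = −122.4/49 = −2.498 eV and E_6 = −122.4/36 = −3.400 eV.
The photon energy is |E_7 − E_6| = 0.9020 eV.

0.9020 eV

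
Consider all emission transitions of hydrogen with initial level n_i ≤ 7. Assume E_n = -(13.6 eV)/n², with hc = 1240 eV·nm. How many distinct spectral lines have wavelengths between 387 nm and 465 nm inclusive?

Enumerate all n_i → n_f pairs with 1 ≤ n_f < n_i ≤ 7 and compute λ = 1240 / [13.6·1·(1/n_f² − 1/n_i²)].
Lines falling in [387, 465] nm: 7→2 (397.1 nm), 6→2 (410.3 nm), 5→2 (434.2 nm).

3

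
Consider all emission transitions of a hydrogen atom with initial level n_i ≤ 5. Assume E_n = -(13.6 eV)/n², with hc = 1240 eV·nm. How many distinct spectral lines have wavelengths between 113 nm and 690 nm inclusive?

4

Enumerate all n_i → n_f pairs with 1 ≤ n_f < n_i ≤ 5 and compute λ = 1240 / [13.6·1·(1/n_f² − 1/n_i²)].
Lines falling in [113, 690] nm: 2→1 (121.6 nm), 5→2 (434.2 nm), 4→2 (486.3 nm), 3→2 (656.5 nm).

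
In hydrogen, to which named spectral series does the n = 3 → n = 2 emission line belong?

Balmer

The series is set by the lower level: n_f = 2 is the Balmer series.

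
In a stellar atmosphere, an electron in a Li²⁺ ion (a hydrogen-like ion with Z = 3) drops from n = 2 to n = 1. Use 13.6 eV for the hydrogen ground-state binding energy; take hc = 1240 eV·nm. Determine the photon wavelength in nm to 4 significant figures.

13.51 nm

For Z = 3 the level energies scale as Z², so the effective Rydberg energy is 13.6 × 9 = 122.4 eV.
ΔE = 122.4 × (1/1² − 1/2²) = 122.4 × 0.7500 = 91.80 eV.
λ = hc/ΔE = 1240 / 91.80 = 13.51 nm.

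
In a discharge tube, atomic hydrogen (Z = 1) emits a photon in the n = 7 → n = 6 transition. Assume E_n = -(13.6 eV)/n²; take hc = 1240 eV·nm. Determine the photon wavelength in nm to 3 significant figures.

12400 nm

ΔE = 13.60 × (1/6² − 1/7²) = 13.60 × 0.007370 = 0.1002 eV.
λ = hc/ΔE = 1240 / 0.1002 = 12400 nm.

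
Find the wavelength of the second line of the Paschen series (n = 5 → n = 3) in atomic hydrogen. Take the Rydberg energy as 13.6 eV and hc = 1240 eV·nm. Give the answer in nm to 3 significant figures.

The Paschen series terminates on n_f = 3; the second line has n_i = 3+2 = 5.
ΔE = 13.60 × (1/3² − 1/5²) = 0.9671 eV.
λ = 1240 / 0.9671 = 1280 nm.

1280 nm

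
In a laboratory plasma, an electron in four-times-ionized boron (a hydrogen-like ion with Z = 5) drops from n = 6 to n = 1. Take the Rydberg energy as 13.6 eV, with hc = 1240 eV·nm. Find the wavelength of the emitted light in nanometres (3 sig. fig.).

3.75 nm

For Z = 5 the level energies scale as Z², so the effective Rydberg energy is 13.6 × 25 = 340.0 eV.
ΔE = 340.0 × (1/1² − 1/6²) = 340.0 × 0.9722 = 330.6 eV.
λ = hc/ΔE = 1240 / 330.6 = 3.75 nm.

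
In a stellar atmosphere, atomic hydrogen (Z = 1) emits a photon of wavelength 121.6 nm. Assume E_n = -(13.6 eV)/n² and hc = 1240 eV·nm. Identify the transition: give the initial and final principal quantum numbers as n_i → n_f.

n_i = 2, n_f = 1

The photon energy is ΔE = hc/λ = 1240 / 121.6 = 10.20 eV.
With Z = 1, ΔE = 13.60 × (1/n_f² − 1/n_i²), so 1/n_f² − 1/n_i² = 0.7498.
Trying n_f = 1 gives 1/n_i² = 0.2502, i.e. n_i ≈ 2; this pair matches.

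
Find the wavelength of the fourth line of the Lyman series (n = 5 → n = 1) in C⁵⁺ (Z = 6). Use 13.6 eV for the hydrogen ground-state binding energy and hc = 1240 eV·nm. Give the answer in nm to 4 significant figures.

2.638 nm

The Lyman series terminates on n_f = 1; the fourth line has n_i = 1+4 = 5.
ΔE = 489.6 × (1/1² − 1/5²) = 470.0 eV.
λ = 1240 / 470.0 = 2.638 nm.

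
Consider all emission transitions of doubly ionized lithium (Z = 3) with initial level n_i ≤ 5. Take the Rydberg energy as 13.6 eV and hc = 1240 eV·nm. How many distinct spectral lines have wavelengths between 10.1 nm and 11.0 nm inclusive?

Enumerate all n_i → n_f pairs with 1 ≤ n_f < n_i ≤ 5 and compute λ = 1240 / [13.6·9·(1/n_f² − 1/n_i²)].
Lines falling in [10.1, 11.0] nm: 5→1 (10.55 nm), 4→1 (10.81 nm).

2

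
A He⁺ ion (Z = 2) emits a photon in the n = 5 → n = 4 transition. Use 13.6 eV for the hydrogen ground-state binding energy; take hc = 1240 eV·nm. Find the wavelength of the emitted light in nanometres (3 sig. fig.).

For Z = 2 the level energies scale as Z², so the effective Rydberg energy is 13.6 × 4 = 54.40 eV.
ΔE = 54.40 × (1/4² − 1/5²) = 54.40 × 0.02250 = 1.224 eV.
λ = hc/ΔE = 1240 / 1.224 = 1010 nm.

1010 nm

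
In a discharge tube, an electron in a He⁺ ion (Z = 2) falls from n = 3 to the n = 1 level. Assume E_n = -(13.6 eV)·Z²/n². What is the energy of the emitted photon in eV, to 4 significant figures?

48.36 eV

The Bohr energies scale as Z², so for Z = 2: E_n = −54.40/n² eV.
E_3 = −54.40/9 = −6.044 eV and E_1 = −54.40/1 = −54.40 eV.
The photon energy is |E_3 − E_1| = 48.36 eV.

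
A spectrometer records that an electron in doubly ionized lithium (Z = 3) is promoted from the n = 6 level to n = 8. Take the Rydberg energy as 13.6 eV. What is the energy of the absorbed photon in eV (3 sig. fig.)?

1.49 eV

The Bohr energies scale as Z², so for Z = 3: E_n = −122.4/n² eV.
E_8 = −122.4/64 = −1.913 eV and E_6 = −122.4/36 = −3.400 eV.
The photon energy is |E_8 − E_6| = 1.49 eV.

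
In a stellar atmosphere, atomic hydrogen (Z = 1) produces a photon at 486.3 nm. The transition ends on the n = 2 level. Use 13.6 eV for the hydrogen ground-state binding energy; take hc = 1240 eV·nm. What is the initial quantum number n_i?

The photon energy is ΔE = hc/λ = 1240 / 486.3 = 2.550 eV.
With Z = 1, ΔE = 13.60 × (1/n_f² − 1/n_i²), so 1/n_f² − 1/n_i² = 0.1875.
With n_f = 2: 1/n_i² = 1/4 − 0.1875 = 0.06251, so n_i ≈ 4.00.

n_i = 4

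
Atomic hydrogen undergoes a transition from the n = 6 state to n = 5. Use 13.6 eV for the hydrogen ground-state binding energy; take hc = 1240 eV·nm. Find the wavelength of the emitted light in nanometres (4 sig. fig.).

ΔE = 13.60 × (1/5² − 1/6²) = 13.60 × 0.01222 = 0.1662 eV.
λ = hc/ΔE = 1240 / 0.1662 = 7460 nm.
This line belongs to the Pfund series.

7460 nm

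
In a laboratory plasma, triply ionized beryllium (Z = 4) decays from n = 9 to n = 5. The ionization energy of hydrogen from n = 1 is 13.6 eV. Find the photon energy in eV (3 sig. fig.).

The Bohr energies scale as Z², so for Z = 4: E_n = −217.6/n² eV.
E_9 = −217.6/81 = −2.686 eV and E_5 = −217.6/25 = −8.704 eV.
The photon energy is |E_9 − E_5| = 6.02 eV.

6.02 eV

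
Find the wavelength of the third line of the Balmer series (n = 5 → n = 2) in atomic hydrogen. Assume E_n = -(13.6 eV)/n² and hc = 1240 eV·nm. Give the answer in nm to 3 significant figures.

The Balmer series terminates on n_f = 2; the third line has n_i = 2+3 = 5.
ΔE = 13.60 × (1/2² − 1/5²) = 2.856 eV.
λ = 1240 / 2.856 = 434 nm.

434 nm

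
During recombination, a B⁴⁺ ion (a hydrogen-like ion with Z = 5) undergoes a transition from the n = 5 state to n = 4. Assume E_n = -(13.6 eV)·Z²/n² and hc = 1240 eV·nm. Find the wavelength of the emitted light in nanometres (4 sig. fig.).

For Z = 5 the level energies scale as Z², so the effective Rydberg energy is 13.6 × 25 = 340.0 eV.
ΔE = 340.0 × (1/4² − 1/5²) = 340.0 × 0.02250 = 7.650 eV.
λ = hc/ΔE = 1240 / 7.650 = 162.1 nm.

162.1 nm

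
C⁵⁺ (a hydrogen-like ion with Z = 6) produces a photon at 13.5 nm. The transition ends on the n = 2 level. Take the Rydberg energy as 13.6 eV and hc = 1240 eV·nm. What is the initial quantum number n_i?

n_i = 4

The photon energy is ΔE = hc/λ = 1240 / 13.5 = 91.85 eV.
With Z = 6, ΔE = 489.6 × (1/n_f² − 1/n_i²), so 1/n_f² − 1/n_i² = 0.1876.
With n_f = 2: 1/n_i² = 1/4 − 0.1876 = 0.06239, so n_i ≈ 4.00.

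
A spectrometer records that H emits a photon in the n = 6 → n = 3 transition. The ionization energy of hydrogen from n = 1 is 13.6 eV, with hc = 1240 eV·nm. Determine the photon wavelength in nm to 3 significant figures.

1090 nm

ΔE = 13.60 × (1/3² − 1/6²) = 13.60 × 0.08333 = 1.133 eV.
λ = hc/ΔE = 1240 / 1.133 = 1090 nm.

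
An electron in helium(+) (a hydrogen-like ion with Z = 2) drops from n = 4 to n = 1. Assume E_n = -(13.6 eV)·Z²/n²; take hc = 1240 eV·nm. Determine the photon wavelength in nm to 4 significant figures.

For Z = 2 the level energies scale as Z², so the effective Rydberg energy is 13.6 × 4 = 54.40 eV.
ΔE = 54.40 × (1/1² − 1/4²) = 54.40 × 0.9375 = 51.00 eV.
λ = hc/ΔE = 1240 / 51.00 = 24.31 nm.

24.31 nm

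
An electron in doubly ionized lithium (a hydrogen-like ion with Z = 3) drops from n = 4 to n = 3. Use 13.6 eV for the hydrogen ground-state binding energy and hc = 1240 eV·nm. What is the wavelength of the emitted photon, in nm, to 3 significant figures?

208 nm

For Z = 3 the level energies scale as Z², so the effective Rydberg energy is 13.6 × 9 = 122.4 eV.
ΔE = 122.4 × (1/3² − 1/4²) = 122.4 × 0.04861 = 5.950 eV.
λ = hc/ΔE = 1240 / 5.950 = 208 nm.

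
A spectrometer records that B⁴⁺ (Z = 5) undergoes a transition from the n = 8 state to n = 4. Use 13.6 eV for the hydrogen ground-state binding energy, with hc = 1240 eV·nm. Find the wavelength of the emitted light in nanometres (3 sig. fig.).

77.8 nm

For Z = 5 the level energies scale as Z², so the effective Rydberg energy is 13.6 × 25 = 340.0 eV.
ΔE = 340.0 × (1/4² − 1/8²) = 340.0 × 0.04688 = 15.94 eV.
λ = hc/ΔE = 1240 / 15.94 = 77.8 nm.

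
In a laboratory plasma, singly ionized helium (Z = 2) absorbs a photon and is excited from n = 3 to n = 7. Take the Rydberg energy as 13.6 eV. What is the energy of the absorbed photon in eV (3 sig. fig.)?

4.93 eV

The Bohr energies scale as Z², so for Z = 2: E_n = −54.40/n² eV.
E_7 = −54.40/49 = −1.110 eV and E_3 = −54.40/9 = −6.044 eV.
The photon energy is |E_7 − E_3| = 4.93 eV.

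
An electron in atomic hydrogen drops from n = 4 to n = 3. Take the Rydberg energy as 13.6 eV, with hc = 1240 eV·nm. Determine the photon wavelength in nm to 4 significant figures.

ΔE = 13.60 × (1/3² − 1/4²) = 13.60 × 0.04861 = 0.6611 eV.
λ = hc/ΔE = 1240 / 0.6611 = 1876 nm.
This line belongs to the Paschen series.

1876 nm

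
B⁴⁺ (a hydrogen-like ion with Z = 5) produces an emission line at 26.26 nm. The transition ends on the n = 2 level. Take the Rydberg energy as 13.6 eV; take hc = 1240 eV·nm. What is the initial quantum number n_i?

The photon energy is ΔE = hc/λ = 1240 / 26.26 = 47.22 eV.
With Z = 5, ΔE = 340.0 × (1/n_f² − 1/n_i²), so 1/n_f² − 1/n_i² = 0.1389.
With n_f = 2: 1/n_i² = 1/4 − 0.1389 = 0.1111, so n_i ≈ 3.00.

n_i = 3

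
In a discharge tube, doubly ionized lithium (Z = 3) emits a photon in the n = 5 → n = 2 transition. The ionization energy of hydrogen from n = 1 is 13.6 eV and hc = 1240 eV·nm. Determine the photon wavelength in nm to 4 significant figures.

For Z = 3 the level energies scale as Z², so the effective Rydberg energy is 13.6 × 9 = 122.4 eV.
ΔE = 122.4 × (1/2² − 1/5²) = 122.4 × 0.2100 = 25.70 eV.
λ = hc/ΔE = 1240 / 25.70 = 48.24 nm.

48.24 nm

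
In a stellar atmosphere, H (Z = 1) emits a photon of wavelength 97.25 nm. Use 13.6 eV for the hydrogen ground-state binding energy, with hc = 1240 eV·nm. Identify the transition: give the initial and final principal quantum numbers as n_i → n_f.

n_i = 4, n_f = 1

The photon energy is ΔE = hc/λ = 1240 / 97.25 = 12.75 eV.
With Z = 1, ΔE = 13.60 × (1/n_f² − 1/n_i²), so 1/n_f² − 1/n_i² = 0.9375.
Trying n_f = 1 gives 1/n_i² = 0.06245, i.e. n_i ≈ 4; this pair matches.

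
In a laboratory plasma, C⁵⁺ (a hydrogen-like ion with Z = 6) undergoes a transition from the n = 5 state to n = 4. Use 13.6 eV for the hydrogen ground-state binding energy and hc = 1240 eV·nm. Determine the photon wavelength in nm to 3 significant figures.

For Z = 6 the level energies scale as Z², so the effective Rydberg energy is 13.6 × 36 = 489.6 eV.
ΔE = 489.6 × (1/4² − 1/5²) = 489.6 × 0.02250 = 11.02 eV.
λ = hc/ΔE = 1240 / 11.02 = 113 nm.

113 nm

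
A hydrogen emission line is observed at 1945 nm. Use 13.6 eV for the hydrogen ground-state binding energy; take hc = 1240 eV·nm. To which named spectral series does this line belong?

Brackett

ΔE = 1240/1945 = 0.6375 eV.
This matches 13.6 × (1/4² − 1/8²), so n_f = 4: the Brackett series.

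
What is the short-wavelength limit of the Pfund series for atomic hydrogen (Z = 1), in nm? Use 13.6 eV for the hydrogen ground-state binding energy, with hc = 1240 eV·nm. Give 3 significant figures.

The Pfund series has lower level n_f = 5; the series limit corresponds to n_i → ∞.
ΔE_max = 13.6 × 1 / 5² = 0.5440 eV.
λ_min = 1240 / 0.5440 = 2280 nm.

2280 nm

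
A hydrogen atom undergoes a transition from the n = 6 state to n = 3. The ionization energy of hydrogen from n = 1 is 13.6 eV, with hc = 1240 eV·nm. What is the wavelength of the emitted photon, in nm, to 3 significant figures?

1090 nm

ΔE = 13.60 × (1/3² − 1/6²) = 13.60 × 0.08333 = 1.133 eV.
λ = hc/ΔE = 1240 / 1.133 = 1090 nm.
This line belongs to the Paschen series.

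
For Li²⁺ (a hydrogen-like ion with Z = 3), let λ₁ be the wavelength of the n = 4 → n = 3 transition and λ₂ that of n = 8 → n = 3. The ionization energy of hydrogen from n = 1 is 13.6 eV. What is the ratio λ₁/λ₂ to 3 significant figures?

1.96

λ ∝ 1/ΔE ∝ 1/(1/n_f² − 1/n_i²), and the Z² and hc factors cancel in the ratio.
λ₁/λ₂ = (1/3² − 1/8²)/(1/3² − 1/4²) = 0.09549/0.04861 = 1.96.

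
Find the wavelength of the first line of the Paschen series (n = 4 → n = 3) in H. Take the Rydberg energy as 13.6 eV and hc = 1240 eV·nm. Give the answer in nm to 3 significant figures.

1880 nm

The Paschen series terminates on n_f = 3; the first line has n_i = 3+1 = 4.
ΔE = 13.60 × (1/3² − 1/4²) = 0.6611 eV.
λ = 1240 / 0.6611 = 1880 nm.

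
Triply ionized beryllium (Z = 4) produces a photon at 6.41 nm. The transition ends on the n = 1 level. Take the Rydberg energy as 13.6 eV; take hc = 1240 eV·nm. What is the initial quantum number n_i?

The photon energy is ΔE = hc/λ = 1240 / 6.41 = 193.4 eV.
With Z = 4, ΔE = 217.6 × (1/n_f² − 1/n_i²), so 1/n_f² − 1/n_i² = 0.8890.
With n_f = 1: 1/n_i² = 1/1 − 0.8890 = 0.1110, so n_i ≈ 3.00.

n_i = 3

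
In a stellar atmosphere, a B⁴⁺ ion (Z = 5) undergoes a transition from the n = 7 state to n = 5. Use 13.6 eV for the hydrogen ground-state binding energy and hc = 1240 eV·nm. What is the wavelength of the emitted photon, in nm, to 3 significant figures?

186 nm

For Z = 5 the level energies scale as Z², so the effective Rydberg energy is 13.6 × 25 = 340.0 eV.
ΔE = 340.0 × (1/5² − 1/7²) = 340.0 × 0.01959 = 6.661 eV.
λ = hc/ΔE = 1240 / 6.661 = 186 nm.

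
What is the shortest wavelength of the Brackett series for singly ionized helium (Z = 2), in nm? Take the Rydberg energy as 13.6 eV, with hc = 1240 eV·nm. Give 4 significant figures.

364.7 nm

The Brackett series has lower level n_f = 4; the series limit corresponds to n_i → ∞.
ΔE_max = 13.6 × 4 / 4² = 3.400 eV.
λ_min = 1240 / 3.400 = 364.7 nm.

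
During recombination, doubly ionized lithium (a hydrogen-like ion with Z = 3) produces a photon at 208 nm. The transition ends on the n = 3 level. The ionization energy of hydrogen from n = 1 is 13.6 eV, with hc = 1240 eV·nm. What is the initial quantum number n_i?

The photon energy is ΔE = hc/λ = 1240 / 208 = 5.962 eV.
With Z = 3, ΔE = 122.4 × (1/n_f² − 1/n_i²), so 1/n_f² − 1/n_i² = 0.04871.
With n_f = 3: 1/n_i² = 1/9 − 0.04871 = 0.06241, so n_i ≈ 4.00.

n_i = 4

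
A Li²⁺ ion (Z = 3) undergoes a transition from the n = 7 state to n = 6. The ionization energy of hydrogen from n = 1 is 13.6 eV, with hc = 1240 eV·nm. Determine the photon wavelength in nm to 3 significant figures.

1370 nm

For Z = 3 the level energies scale as Z², so the effective Rydberg energy is 13.6 × 9 = 122.4 eV.
ΔE = 122.4 × (1/6² − 1/7²) = 122.4 × 0.007370 = 0.9020 eV.
λ = hc/ΔE = 1240 / 0.9020 = 1370 nm.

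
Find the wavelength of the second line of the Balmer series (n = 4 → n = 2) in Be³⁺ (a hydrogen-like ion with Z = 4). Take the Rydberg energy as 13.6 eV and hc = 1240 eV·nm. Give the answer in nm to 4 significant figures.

The Balmer series terminates on n_f = 2; the second line has n_i = 2+2 = 4.
ΔE = 217.6 × (1/2² − 1/4²) = 40.80 eV.
λ = 1240 / 40.80 = 30.39 nm.

30.39 nm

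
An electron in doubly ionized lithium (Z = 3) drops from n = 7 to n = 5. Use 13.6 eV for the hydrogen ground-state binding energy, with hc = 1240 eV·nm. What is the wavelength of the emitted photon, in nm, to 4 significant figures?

For Z = 3 the level energies scale as Z², so the effective Rydberg energy is 13.6 × 9 = 122.4 eV.
ΔE = 122.4 × (1/5² − 1/7²) = 122.4 × 0.01959 = 2.398 eV.
λ = hc/ΔE = 1240 / 2.398 = 517.1 nm.

517.1 nm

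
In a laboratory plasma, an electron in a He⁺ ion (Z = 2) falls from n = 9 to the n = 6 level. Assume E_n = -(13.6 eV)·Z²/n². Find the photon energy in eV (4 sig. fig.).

The Bohr energies scale as Z², so for Z = 2: E_n = −54.40/n² eV.
E_9 = −54.40/81 = −0.6716 eV and E_6 = −54.40/36 = −1.511 eV.
The photon energy is |E_9 − E_6| = 0.8395 eV.

0.8395 eV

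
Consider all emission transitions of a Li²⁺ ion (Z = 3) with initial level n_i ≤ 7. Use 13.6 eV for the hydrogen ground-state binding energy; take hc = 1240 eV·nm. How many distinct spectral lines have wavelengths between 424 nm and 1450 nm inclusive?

Enumerate all n_i → n_f pairs with 1 ≤ n_f < n_i ≤ 7 and compute λ = 1240 / [13.6·9·(1/n_f² − 1/n_i²)].
Lines falling in [424, 1450] nm: 5→4 (450.3 nm), 7→5 (517.1 nm), 6→5 (828.9 nm), 7→6 (1375 nm).

4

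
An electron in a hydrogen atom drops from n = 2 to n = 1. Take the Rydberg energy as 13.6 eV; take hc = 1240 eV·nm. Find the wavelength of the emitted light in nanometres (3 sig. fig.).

ΔE = 13.60 × (1/1² − 1/2²) = 13.60 × 0.7500 = 10.20 eV.
λ = hc/ΔE = 1240 / 10.20 = 122 nm.
This line belongs to the Lyman series.

122 nm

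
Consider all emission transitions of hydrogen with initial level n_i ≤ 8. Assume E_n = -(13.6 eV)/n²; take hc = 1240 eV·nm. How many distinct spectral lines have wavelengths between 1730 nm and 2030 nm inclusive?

2

Enumerate all n_i → n_f pairs with 1 ≤ n_f < n_i ≤ 8 and compute λ = 1240 / [13.6·1·(1/n_f² − 1/n_i²)].
Lines falling in [1730, 2030] nm: 4→3 (1876 nm), 8→4 (1945 nm).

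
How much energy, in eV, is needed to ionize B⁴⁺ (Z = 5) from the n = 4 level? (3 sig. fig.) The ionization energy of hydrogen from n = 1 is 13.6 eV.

E_n = −13.6 Z²/n² = −340.0/n² eV for Z = 5.
E_4 = −340.0/16 = −21.3 eV, so ionization (to E = 0) requires 21.3 eV.

21.3 eV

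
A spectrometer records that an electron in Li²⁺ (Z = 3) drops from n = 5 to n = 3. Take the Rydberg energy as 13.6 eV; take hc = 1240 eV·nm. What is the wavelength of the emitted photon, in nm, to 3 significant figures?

For Z = 3 the level energies scale as Z², so the effective Rydberg energy is 13.6 × 9 = 122.4 eV.
ΔE = 122.4 × (1/3² − 1/5²) = 122.4 × 0.07111 = 8.704 eV.
λ = hc/ΔE = 1240 / 8.704 = 142 nm.

142 nm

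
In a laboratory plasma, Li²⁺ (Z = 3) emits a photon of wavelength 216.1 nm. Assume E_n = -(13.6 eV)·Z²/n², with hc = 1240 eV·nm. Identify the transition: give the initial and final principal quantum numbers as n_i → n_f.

The photon energy is ΔE = hc/λ = 1240 / 216.1 = 5.738 eV.
With Z = 3, ΔE = 122.4 × (1/n_f² − 1/n_i²), so 1/n_f² − 1/n_i² = 0.04688.
Trying n_f = 4 gives 1/n_i² = 0.01562, i.e. n_i ≈ 8; this pair matches.

n_i = 8, n_f = 4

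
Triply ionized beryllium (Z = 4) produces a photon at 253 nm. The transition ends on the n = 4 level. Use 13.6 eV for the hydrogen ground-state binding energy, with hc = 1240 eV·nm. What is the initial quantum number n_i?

n_i = 5

The photon energy is ΔE = hc/λ = 1240 / 253 = 4.901 eV.
With Z = 4, ΔE = 217.6 × (1/n_f² − 1/n_i²), so 1/n_f² − 1/n_i² = 0.02252.
With n_f = 4: 1/n_i² = 1/16 − 0.02252 = 0.03998, so n_i ≈ 5.00.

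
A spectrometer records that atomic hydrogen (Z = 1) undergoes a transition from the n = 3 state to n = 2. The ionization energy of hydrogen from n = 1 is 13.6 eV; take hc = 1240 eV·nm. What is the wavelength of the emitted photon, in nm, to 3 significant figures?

656 nm

ΔE = 13.60 × (1/2² − 1/3²) = 13.60 × 0.1389 = 1.889 eV.
λ = hc/ΔE = 1240 / 1.889 = 656 nm.
This line belongs to the Balmer series.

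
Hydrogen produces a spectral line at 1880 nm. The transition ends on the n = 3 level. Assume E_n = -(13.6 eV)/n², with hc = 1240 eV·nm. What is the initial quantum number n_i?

The photon energy is ΔE = hc/λ = 1240 / 1880 = 0.6596 eV.
With Z = 1, ΔE = 13.60 × (1/n_f² − 1/n_i²), so 1/n_f² − 1/n_i² = 0.04850.
With n_f = 3: 1/n_i² = 1/9 − 0.04850 = 0.06261, so n_i ≈ 4.00.

n_i = 4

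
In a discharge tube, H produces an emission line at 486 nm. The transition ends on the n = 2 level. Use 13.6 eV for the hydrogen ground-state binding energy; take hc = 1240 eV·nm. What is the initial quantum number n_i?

n_i = 4

The photon energy is ΔE = hc/λ = 1240 / 486 = 2.551 eV.
With Z = 1, ΔE = 13.60 × (1/n_f² − 1/n_i²), so 1/n_f² − 1/n_i² = 0.1876.
With n_f = 2: 1/n_i² = 1/4 − 0.1876 = 0.06239, so n_i ≈ 4.00.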